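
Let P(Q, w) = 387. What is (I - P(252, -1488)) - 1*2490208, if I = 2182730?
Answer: -307865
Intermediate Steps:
(I - P(252, -1488)) - 1*2490208 = (2182730 - 1*387) - 1*2490208 = (2182730 - 387) - 2490208 = 2182343 - 2490208 = -307865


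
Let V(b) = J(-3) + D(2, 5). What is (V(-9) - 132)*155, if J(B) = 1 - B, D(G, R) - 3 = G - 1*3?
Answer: -19530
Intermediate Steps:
D(G, R) = G (D(G, R) = 3 + (G - 1*3) = 3 + (G - 3) = 3 + (-3 + G) = G)
V(b) = 6 (V(b) = (1 - 1*(-3)) + 2 = (1 + 3) + 2 = 4 + 2 = 6)
(V(-9) - 132)*155 = (6 - 132)*155 = -126*155 = -19530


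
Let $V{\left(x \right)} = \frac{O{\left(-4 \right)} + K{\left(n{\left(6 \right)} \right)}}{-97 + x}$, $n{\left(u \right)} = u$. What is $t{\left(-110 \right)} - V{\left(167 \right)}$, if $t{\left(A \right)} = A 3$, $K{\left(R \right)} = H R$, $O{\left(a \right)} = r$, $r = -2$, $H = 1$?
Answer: $- \frac{11552}{35} \approx -330.06$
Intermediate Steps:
$O{\left(a \right)} = -2$
$K{\left(R \right)} = R$ ($K{\left(R \right)} = 1 R = R$)
$t{\left(A \right)} = 3 A$
$V{\left(x \right)} = \frac{4}{-97 + x}$ ($V{\left(x \right)} = \frac{-2 + 6}{-97 + x} = \frac{4}{-97 + x}$)
$t{\left(-110 \right)} - V{\left(167 \right)} = 3 \left(-110\right) - \frac{4}{-97 + 167} = -330 - \frac{4}{70} = -330 - 4 \cdot \frac{1}{70} = -330 - \frac{2}{35} = - \frac{11552}{35}$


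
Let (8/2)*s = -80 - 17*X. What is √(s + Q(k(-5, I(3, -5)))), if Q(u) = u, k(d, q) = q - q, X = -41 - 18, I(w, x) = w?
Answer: √923/2 ≈ 15.190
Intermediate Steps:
X = -59
k(d, q) = 0
s = 923/4 (s = (-80 - 17*(-59))/4 = (-80 + 1003)/4 = (¼)*923 = 923/4 ≈ 230.75)
√(s + Q(k(-5, I(3, -5)))) = √(923/4 + 0) = √(923/4) = √923/2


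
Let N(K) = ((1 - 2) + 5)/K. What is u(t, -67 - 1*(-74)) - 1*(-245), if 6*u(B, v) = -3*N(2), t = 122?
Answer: 244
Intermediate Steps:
N(K) = 4/K (N(K) = (-1 + 5)/K = 4/K)
u(B, v) = -1 (u(B, v) = (-12/2)/6 = (-3*2)/6 = (1/6)*(-6) = -1)
u(t, -67 - 1*(-74)) - 1*(-245) = -1 - 1*(-245) = -1 + 245 = 244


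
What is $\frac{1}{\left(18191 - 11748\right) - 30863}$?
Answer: $- \frac{1}{24420} \approx -4.095 \cdot 10^{-5}$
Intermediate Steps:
$\frac{1}{\left(18191 - 11748\right) - 30863} = \frac{1}{6443 - 30863} = \frac{1}{-24420} = - \frac{1}{24420}$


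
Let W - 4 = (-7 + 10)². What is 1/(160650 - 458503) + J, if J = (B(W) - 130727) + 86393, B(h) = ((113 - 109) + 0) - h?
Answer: -13207695580/297853 ≈ -44343.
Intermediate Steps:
W = 13 (W = 4 + (-7 + 10)² = 4 + 3² = 4 + 9 = 13)
B(h) = 4 - h (B(h) = (4 + 0) - h = 4 - h)
J = -44343 (J = ((4 - 1*13) - 130727) + 86393 = ((4 - 13) - 130727) + 86393 = (-9 - 130727) + 86393 = -130736 + 86393 = -44343)
1/(160650 - 458503) + J = 1/(160650 - 458503) - 44343 = 1/(-297853) - 44343 = -1/297853 - 44343 = -13207695580/297853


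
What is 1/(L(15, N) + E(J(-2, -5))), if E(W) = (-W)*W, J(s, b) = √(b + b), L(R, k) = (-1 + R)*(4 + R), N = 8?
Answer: 1/276 ≈ 0.0036232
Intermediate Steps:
J(s, b) = √2*√b (J(s, b) = √(2*b) = √2*√b)
E(W) = -W²
1/(L(15, N) + E(J(-2, -5))) = 1/((-4 + 15² + 3*15) - (√2*√(-5))²) = 1/((-4 + 225 + 45) - (√2*(I*√5))²) = 1/(266 - (I*√10)²) = 1/(266 - 1*(-10)) = 1/(266 + 10) = 1/276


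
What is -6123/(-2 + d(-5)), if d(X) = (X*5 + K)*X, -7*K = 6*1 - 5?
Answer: -42861/866 ≈ -49.493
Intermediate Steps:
K = -⅐ (K = -(6*1 - 5)/7 = -(6 - 5)/7 = -⅐*1 = -⅐ ≈ -0.14286)
d(X) = X*(-⅐ + 5*X) (d(X) = (X*5 - ⅐)*X = (5*X - ⅐)*X = (-⅐ + 5*X)*X = X*(-⅐ + 5*X))
-6123/(-2 + d(-5)) = -6123/(-2 + (⅐)*(-5)*(-1 + 35*(-5))) = -6123/(-2 + (⅐)*(-5)*(-1 - 175)) = -6123/(-2 + (⅐)*(-5)*(-176)) = -6123/(-2 + 880/7) = -6123/(866/7) = (7/866)*(-6123) = -42861/866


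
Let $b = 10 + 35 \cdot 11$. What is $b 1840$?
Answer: $726800$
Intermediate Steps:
$b = 395$ ($b = 10 + 385 = 395$)
$b 1840 = 395 \cdot 1840 = 726800$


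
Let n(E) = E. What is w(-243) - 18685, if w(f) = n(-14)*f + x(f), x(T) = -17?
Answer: -15300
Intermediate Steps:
w(f) = -17 - 14*f (w(f) = -14*f - 17 = -17 - 14*f)
w(-243) - 18685 = (-17 - 14*(-243)) - 18685 = (-17 + 3402) - 18685 = 3385 - 18685 = -15300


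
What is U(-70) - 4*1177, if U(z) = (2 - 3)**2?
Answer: -4707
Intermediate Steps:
U(z) = 1 (U(z) = (-1)**2 = 1)
U(-70) - 4*1177 = 1 - 4*1177 = 1 - 4708 = -4707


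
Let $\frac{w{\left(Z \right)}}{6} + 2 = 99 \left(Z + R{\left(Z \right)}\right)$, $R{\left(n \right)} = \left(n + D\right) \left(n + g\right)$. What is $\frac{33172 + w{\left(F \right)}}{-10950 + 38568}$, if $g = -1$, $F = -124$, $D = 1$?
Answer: $\frac{4546127}{13809} \approx 329.21$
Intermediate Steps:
$R{\left(n \right)} = \left(1 + n\right) \left(-1 + n\right)$ ($R{\left(n \right)} = \left(n + 1\right) \left(n - 1\right) = \left(1 + n\right) \left(-1 + n\right)$)
$w{\left(Z \right)} = -606 + 594 Z + 594 Z^{2}$ ($w{\left(Z \right)} = -12 + 6 \cdot 99 \left(Z + \left(-1 + Z^{2}\right)\right) = -12 + 6 \cdot 99 \left(-1 + Z + Z^{2}\right) = -12 + 6 \left(-99 + 99 Z + 99 Z^{2}\right) = -12 + \left(-594 + 594 Z + 594 Z^{2}\right) = -606 + 594 Z + 594 Z^{2}$)
$\frac{33172 + w{\left(F \right)}}{-10950 + 38568} = \frac{33172 + \left(-606 + 594 \left(-124\right) + 594 \left(-124\right)^{2}\right)}{-10950 + 38568} = \frac{33172 - -9059082}{27618} = \left(33172 - -9059082\right) \frac{1}{27618} = \left(33172 + 9059082\right) \frac{1}{27618} = 9092254 \cdot \frac{1}{27618} = \frac{4546127}{13809}$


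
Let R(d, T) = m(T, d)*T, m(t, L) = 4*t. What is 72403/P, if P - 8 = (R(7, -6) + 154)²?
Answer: 72403/88812 ≈ 0.81524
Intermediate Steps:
R(d, T) = 4*T² (R(d, T) = (4*T)*T = 4*T²)
P = 88812 (P = 8 + (4*(-6)² + 154)² = 8 + (4*36 + 154)² = 8 + (144 + 154)² = 8 + 298² = 8 + 88804 = 88812)
72403/P = 72403/88812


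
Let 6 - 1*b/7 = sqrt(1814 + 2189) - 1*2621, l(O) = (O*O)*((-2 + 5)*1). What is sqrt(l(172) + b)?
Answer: sqrt(107141 - 7*sqrt(4003)) ≈ 326.65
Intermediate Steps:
l(O) = 3*O**2 (l(O) = O**2*(3*1) = O**2*3 = 3*O**2)
b = 18389 - 7*sqrt(4003) (b = 42 - 7*(sqrt(1814 + 2189) - 1*2621) = 42 - 7*(sqrt(4003) - 2621) = 42 - 7*(-2621 + sqrt(4003)) = 42 + (18347 - 7*sqrt(4003)) = 18389 - 7*sqrt(4003) ≈ 17946.)
sqrt(l(172) + b) = sqrt(3*172**2 + (18389 - 7*sqrt(4003))) = sqrt(3*29584 + (18389 - 7*sqrt(4003))) = sqrt(88752 + (18389 - 7*sqrt(4003))) = sqrt(107141 - 7*sqrt(4003))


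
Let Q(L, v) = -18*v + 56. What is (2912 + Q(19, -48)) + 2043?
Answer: 5875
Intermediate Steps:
Q(L, v) = 56 - 18*v
(2912 + Q(19, -48)) + 2043 = (2912 + (56 - 18*(-48))) + 2043 = (2912 + (56 + 864)) + 2043 = (2912 + 920) + 2043 = 3832 + 2043 = 5875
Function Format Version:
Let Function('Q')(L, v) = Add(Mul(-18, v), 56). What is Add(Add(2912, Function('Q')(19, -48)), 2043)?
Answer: 5875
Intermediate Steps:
Function('Q')(L, v) = Add(56, Mul(-18, v))
Add(Add(2912, Function('Q')(19, -48)), 2043) = Add(Add(2912, Add(56, Mul(-18, -48))), 2043) = Add(Add(2912, Add(56, 864)), 2043) = Add(Add(2912, 920), 2043) = Add(3832, 2043) = 5875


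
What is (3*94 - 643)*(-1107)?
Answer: 399627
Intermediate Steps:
(3*94 - 643)*(-1107) = (282 - 643)*(-1107) = -361*(-1107) = 399627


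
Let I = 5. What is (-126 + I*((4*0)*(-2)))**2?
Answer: 15876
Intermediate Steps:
(-126 + I*((4*0)*(-2)))**2 = (-126 + 5*((4*0)*(-2)))**2 = (-126 + 5*(0*(-2)))**2 = (-126 + 5*0)**2 = (-126 + 0)**2 = (-126)**2 = 15876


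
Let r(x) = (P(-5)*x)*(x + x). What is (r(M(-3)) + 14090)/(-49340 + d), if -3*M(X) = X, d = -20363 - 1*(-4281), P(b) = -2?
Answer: -7043/32711 ≈ -0.21531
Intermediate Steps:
d = -16082 (d = -20363 + 4281 = -16082)
M(X) = -X/3
r(x) = -4*x² (r(x) = (-2*x)*(x + x) = (-2*x)*(2*x) = -4*x²)
(r(M(-3)) + 14090)/(-49340 + d) = (-4*(-⅓*(-3))² + 14090)/(-49340 - 16082) = (-4*1² + 14090)/(-65422) = (-4*1 + 14090)*(-1/65422) = (-4 + 14090)*(-1/65422) = 14086*(-1/65422) = -7043/32711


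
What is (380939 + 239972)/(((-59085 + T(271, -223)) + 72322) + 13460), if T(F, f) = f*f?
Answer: 620911/76426 ≈ 8.1243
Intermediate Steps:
T(F, f) = f²
(380939 + 239972)/(((-59085 + T(271, -223)) + 72322) + 13460) = (380939 + 239972)/(((-59085 + (-223)²) + 72322) + 13460) = 620911/(((-59085 + 49729) + 72322) + 13460) = 620911/((-9356 + 72322) + 13460) = 620911/(62966 + 13460) = 620911/76426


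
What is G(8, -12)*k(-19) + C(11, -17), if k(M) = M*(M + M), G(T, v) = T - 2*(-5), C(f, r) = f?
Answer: 13007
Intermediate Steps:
G(T, v) = 10 + T (G(T, v) = T + 10 = 10 + T)
k(M) = 2*M² (k(M) = M*(2*M) = 2*M²)
G(8, -12)*k(-19) + C(11, -17) = (10 + 8)*(2*(-19)²) + 11 = 18*(2*361) + 11 = 18*722 + 11 = 12996 + 11 = 13007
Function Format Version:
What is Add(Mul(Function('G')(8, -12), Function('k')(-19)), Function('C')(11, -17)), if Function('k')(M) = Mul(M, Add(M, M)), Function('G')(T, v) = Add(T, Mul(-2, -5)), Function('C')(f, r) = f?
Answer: 13007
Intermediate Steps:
Function('G')(T, v) = Add(10, T) (Function('G')(T, v) = Add(T, 10) = Add(10, T))
Function('k')(M) = Mul(2, Pow(M, 2)) (Function('k')(M) = Mul(M, Mul(2, M)) = Mul(2, Pow(M, 2)))
Add(Mul(Function('G')(8, -12), Function('k')(-19)), Function('C')(11, -17)) = Add(Mul(Add(10, 8), Mul(2, Pow(-19, 2))), 11) = Add(Mul(18, Mul(2, 361)), 11) = Add(Mul(18, 722), 11) = Add(12996, 11) = 13007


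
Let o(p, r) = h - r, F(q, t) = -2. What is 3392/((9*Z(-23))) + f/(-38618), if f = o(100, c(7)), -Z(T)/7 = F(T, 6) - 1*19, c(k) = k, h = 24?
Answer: 130969765/51091614 ≈ 2.5634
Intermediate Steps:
Z(T) = 147 (Z(T) = -7*(-2 - 1*19) = -7*(-2 - 19) = -7*(-21) = 147)
o(p, r) = 24 - r
f = 17 (f = 24 - 1*7 = 24 - 7 = 17)
3392/((9*Z(-23))) + f/(-38618) = 3392/((9*147)) + 17/(-38618) = 3392/1323 + 17*(-1/38618) = 3392*(1/1323) - 17/38618 = 3392/1323 - 17/38618 = 130969765/51091614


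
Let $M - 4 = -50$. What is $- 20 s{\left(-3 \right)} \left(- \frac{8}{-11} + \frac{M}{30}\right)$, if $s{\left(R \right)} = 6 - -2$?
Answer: $\frac{4256}{33} \approx 128.97$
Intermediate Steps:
$M = -46$ ($M = 4 - 50 = -46$)
$s{\left(R \right)} = 8$ ($s{\left(R \right)} = 6 + 2 = 8$)
$- 20 s{\left(-3 \right)} \left(- \frac{8}{-11} + \frac{M}{30}\right) = \left(-20\right) 8 \left(- \frac{8}{-11} - \frac{46}{30}\right) = - 160 \left(\left(-8\right) \left(- \frac{1}{11}\right) - \frac{23}{15}\right) = - 160 \left(\frac{8}{11} - \frac{23}{15}\right) = \left(-160\right) \left(- \frac{133}{165}\right) = \frac{4256}{33}$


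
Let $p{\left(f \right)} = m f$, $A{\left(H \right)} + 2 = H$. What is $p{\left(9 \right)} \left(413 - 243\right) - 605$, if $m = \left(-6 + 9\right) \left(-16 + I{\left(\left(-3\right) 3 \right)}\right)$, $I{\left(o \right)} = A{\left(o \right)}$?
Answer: $-124535$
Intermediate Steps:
$A{\left(H \right)} = -2 + H$
$I{\left(o \right)} = -2 + o$
$m = -81$ ($m = \left(-6 + 9\right) \left(-16 - 11\right) = 3 \left(-16 - 11\right) = 3 \left(-27\right) = -81$)
$p{\left(f \right)} = - 81 f$
$p{\left(9 \right)} \left(413 - 243\right) - 605 = \left(-81\right) 9 \left(413 - 243\right) - 605 = \left(-729\right) 170 - 605 = -123930 - 605 = -124535$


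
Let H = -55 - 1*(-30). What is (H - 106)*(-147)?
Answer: 19257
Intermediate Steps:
H = -25 (H = -55 + 30 = -25)
(H - 106)*(-147) = (-25 - 106)*(-147) = -131*(-147) = 19257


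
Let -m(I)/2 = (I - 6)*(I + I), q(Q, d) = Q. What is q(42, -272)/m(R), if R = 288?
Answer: -7/54144 ≈ -0.00012928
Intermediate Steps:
m(I) = -4*I*(-6 + I) (m(I) = -2*(I - 6)*(I + I) = -2*(-6 + I)*2*I = -4*I*(-6 + I))
q(42, -272)/m(R) = 42/((4*288*(6 - 1*288))) = 42/((4*288*(6 - 288))) = 42/((4*288*(-282))) = 42/(-324864) = 42*(-1/324864) = -7/54144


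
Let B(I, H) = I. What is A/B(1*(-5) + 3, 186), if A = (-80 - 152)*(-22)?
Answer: -2552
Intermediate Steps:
A = 5104 (A = -232*(-22) = 5104)
A/B(1*(-5) + 3, 186) = 5104/(1*(-5) + 3) = 5104/(-5 + 3) = 5104/(-2) = 5104*(-½) = -2552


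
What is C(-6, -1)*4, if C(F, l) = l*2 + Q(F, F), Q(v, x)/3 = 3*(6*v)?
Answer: -1304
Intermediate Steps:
Q(v, x) = 54*v (Q(v, x) = 3*(3*(6*v)) = 3*(18*v) = 54*v)
C(F, l) = 2*l + 54*F (C(F, l) = l*2 + 54*F = 2*l + 54*F)
C(-6, -1)*4 = (2*(-1) + 54*(-6))*4 = (-2 - 324)*4 = -326*4 = -1304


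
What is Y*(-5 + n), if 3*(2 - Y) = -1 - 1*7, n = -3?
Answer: -112/3 ≈ -37.333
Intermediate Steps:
Y = 14/3 (Y = 2 - (-1 - 1*7)/3 = 2 - (-1 - 7)/3 = 2 - 1/3*(-8) = 2 + 8/3 = 14/3 ≈ 4.6667)
Y*(-5 + n) = 14*(-5 - 3)/3 = (14/3)*(-8) = -112/3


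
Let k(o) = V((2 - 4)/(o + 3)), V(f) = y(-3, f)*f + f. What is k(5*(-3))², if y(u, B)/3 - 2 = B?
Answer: 25/16 ≈ 1.5625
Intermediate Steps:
y(u, B) = 6 + 3*B
V(f) = f + f*(6 + 3*f) (V(f) = (6 + 3*f)*f + f = f*(6 + 3*f) + f = f + f*(6 + 3*f))
k(o) = -2*(7 - 6/(3 + o))/(3 + o) (k(o) = ((2 - 4)/(o + 3))*(7 + 3*((2 - 4)/(o + 3))) = (-2/(3 + o))*(7 + 3*(-2/(3 + o))) = (-2/(3 + o))*(7 - 6/(3 + o)) = -2*(7 - 6/(3 + o))/(3 + o))
k(5*(-3))² = (2*(-15 - 35*(-3))/(3 + 5*(-3))²)² = (2*(-15 - 7*(-15))/(3 - 15)²)² = (2*(-15 + 105)/(-12)²)² = (2*(1/144)*90)² = (5/4)² = 25/16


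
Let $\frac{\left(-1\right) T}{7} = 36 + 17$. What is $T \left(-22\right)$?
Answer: $8162$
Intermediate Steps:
$T = -371$ ($T = - 7 \left(36 + 17\right) = \left(-7\right) 53 = -371$)
$T \left(-22\right) = \left(-371\right) \left(-22\right) = 8162$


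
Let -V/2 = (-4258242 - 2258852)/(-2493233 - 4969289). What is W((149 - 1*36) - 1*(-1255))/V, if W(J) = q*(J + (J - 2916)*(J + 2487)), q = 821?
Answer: 9138282082637166/3258547 ≈ 2.8044e+9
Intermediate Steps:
V = -6517094/3731261 (V = -2*(-4258242 - 2258852)/(-2493233 - 4969289) = -(-13034188)/(-7462522) = -(-13034188)*(-1)/7462522 = -2*3258547/3731261 = -6517094/3731261 ≈ -1.7466)
W(J) = 821*J + 821*(-2916 + J)*(2487 + J) (W(J) = 821*(J + (J - 2916)*(J + 2487)) = 821*(J + (-2916 + J)*(2487 + J)) = 821*J + 821*(-2916 + J)*(2487 + J))
W((149 - 1*36) - 1*(-1255))/V = (-5953967532 - 351388*((149 - 1*36) - 1*(-1255)) + 821*((149 - 1*36) - 1*(-1255))²)/(-6517094/3731261) = (-5953967532 - 351388*((149 - 36) + 1255) + 821*((149 - 36) + 1255)²)*(-3731261/6517094) = (-5953967532 - 351388*(113 + 1255) + 821*(113 + 1255)²)*(-3731261/6517094) = (-5953967532 - 351388*1368 + 821*1368²)*(-3731261/6517094) = (-5953967532 - 480698784 + 821*1871424)*(-3731261/6517094) = (-5953967532 - 480698784 + 1536439104)*(-3731261/6517094) = -4898227212*(-3731261/6517094) = 9138282082637166/3258547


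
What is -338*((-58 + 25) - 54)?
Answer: 29406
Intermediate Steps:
-338*((-58 + 25) - 54) = -338*(-33 - 54) = -338*(-87) = 29406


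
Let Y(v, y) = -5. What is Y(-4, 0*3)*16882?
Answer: -84410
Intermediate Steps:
Y(-4, 0*3)*16882 = -5*16882 = -84410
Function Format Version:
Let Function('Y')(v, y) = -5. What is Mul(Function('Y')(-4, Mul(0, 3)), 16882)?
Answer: -84410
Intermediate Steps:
Mul(Function('Y')(-4, Mul(0, 3)), 16882) = Mul(-5, 16882) = -84410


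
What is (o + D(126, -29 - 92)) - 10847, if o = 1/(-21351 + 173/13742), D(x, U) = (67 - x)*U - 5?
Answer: -1089413777539/293405269 ≈ -3713.0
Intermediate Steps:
D(x, U) = -5 + U*(67 - x) (D(x, U) = U*(67 - x) - 5 = -5 + U*(67 - x))
o = -13742/293405269 (o = 1/(-21351 + 173*(1/13742)) = 1/(-21351 + 173/13742) = 1/(-293405269/13742) = -13742/293405269 ≈ -4.6836e-5)
(o + D(126, -29 - 92)) - 10847 = (-13742/293405269 + (-5 + 67*(-29 - 92) - 1*(-29 - 92)*126)) - 10847 = (-13742/293405269 + (-5 + 67*(-121) - 1*(-121)*126)) - 10847 = (-13742/293405269 + (-5 - 8107 + 15246)) - 10847 = (-13742/293405269 + 7134) - 10847 = 2093153175304/293405269 - 10847 = -1089413777539/293405269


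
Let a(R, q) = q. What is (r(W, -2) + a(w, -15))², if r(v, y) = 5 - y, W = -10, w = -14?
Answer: 64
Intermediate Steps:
(r(W, -2) + a(w, -15))² = ((5 - 1*(-2)) - 15)² = ((5 + 2) - 15)² = (7 - 15)² = (-8)² = 64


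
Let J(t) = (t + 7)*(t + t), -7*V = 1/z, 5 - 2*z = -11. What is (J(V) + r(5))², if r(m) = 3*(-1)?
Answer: 25959025/2458624 ≈ 10.558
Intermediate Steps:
z = 8 (z = 5/2 - ½*(-11) = 5/2 + 11/2 = 8)
r(m) = -3
V = -1/56 (V = -⅐/8 = -⅐*⅛ = -1/56 ≈ -0.017857)
J(t) = 2*t*(7 + t) (J(t) = (7 + t)*(2*t) = 2*t*(7 + t))
(J(V) + r(5))² = (2*(-1/56)*(7 - 1/56) - 3)² = (2*(-1/56)*(391/56) - 3)² = (-391/1568 - 3)² = (-5095/1568)² = 25959025/2458624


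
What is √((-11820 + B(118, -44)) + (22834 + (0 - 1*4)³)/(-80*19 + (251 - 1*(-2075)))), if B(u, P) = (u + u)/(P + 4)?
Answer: I*√191604443810/4030 ≈ 108.62*I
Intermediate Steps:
B(u, P) = 2*u/(4 + P) (B(u, P) = (2*u)/(4 + P) = 2*u/(4 + P))
√((-11820 + B(118, -44)) + (22834 + (0 - 1*4)³)/(-80*19 + (251 - 1*(-2075)))) = √((-11820 + 2*118/(4 - 44)) + (22834 + (0 - 1*4)³)/(-80*19 + (251 - 1*(-2075)))) = √((-11820 + 2*118/(-40)) + (22834 + (0 - 4)³)/(-1520 + (251 + 2075))) = √((-11820 + 2*118*(-1/40)) + (22834 + (-4)³)/(-1520 + 2326)) = √((-11820 - 59/10) + (22834 - 64)/806) = √(-118259/10 + 22770*(1/806)) = √(-118259/10 + 11385/403) = √(-47544527/4030) = I*√191604443810/4030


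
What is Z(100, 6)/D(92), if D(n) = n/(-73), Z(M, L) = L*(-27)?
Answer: 5913/46 ≈ 128.54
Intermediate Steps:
Z(M, L) = -27*L
D(n) = -n/73 (D(n) = n*(-1/73) = -n/73)
Z(100, 6)/D(92) = (-27*6)/((-1/73*92)) = -162/(-92/73) = -162*(-73/92) = 5913/46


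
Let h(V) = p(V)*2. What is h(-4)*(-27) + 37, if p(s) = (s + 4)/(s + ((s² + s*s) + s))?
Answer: 37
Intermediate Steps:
p(s) = (4 + s)/(2*s + 2*s²) (p(s) = (4 + s)/(s + ((s² + s²) + s)) = (4 + s)/(s + (2*s² + s)) = (4 + s)/(s + (s + 2*s²)) = (4 + s)/(2*s + 2*s²))
h(V) = (4 + V)/(V*(1 + V)) (h(V) = ((4 + V)/(2*V*(1 + V)))*2 = (4 + V)/(V*(1 + V)))
h(-4)*(-27) + 37 = ((4 - 4)/((-4)*(1 - 4)))*(-27) + 37 = -¼*0/(-3)*(-27) + 37 = -¼*(-⅓)*0*(-27) + 37 = 0*(-27) + 37 = 0 + 37 = 37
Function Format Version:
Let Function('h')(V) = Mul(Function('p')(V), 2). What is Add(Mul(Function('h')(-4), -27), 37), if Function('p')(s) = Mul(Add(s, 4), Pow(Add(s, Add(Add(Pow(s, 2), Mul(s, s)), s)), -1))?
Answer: 37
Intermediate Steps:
Function('p')(s) = Mul(Pow(Add(Mul(2, s), Mul(2, Pow(s, 2))), -1), Add(4, s)) (Function('p')(s) = Mul(Add(4, s), Pow(Add(s, Add(Add(Pow(s, 2), Pow(s, 2)), s)), -1)) = Mul(Add(4, s), Pow(Add(s, Add(Mul(2, Pow(s, 2)), s)), -1)) = Mul(Add(4, s), Pow(Add(s, Add(s, Mul(2, Pow(s, 2)))), -1)) = Mul(Add(4, s), Pow(Add(Mul(2, s), Mul(2, Pow(s, 2))), -1)) = Mul(Pow(Add(Mul(2, s), Mul(2, Pow(s, 2))), -1), Add(4, s)))
Function('h')(V) = Mul(Pow(V, -1), Pow(Add(1, V), -1), Add(4, V)) (Function('h')(V) = Mul(Mul(Rational(1, 2), Pow(V, -1), Pow(Add(1, V), -1), Add(4, V)), 2) = Mul(Pow(V, -1), Pow(Add(1, V), -1), Add(4, V)))
Add(Mul(Function('h')(-4), -27), 37) = Add(Mul(Mul(Pow(-4, -1), Pow(Add(1, -4), -1), Add(4, -4)), -27), 37) = Add(Mul(Mul(Rational(-1, 4), Pow(-3, -1), 0), -27), 37) = Add(Mul(Mul(Rational(-1, 4), Rational(-1, 3), 0), -27), 37) = Add(Mul(0, -27), 37) = Add(0, 37) = 37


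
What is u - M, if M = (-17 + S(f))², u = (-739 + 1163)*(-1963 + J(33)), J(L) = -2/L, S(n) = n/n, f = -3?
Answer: -27475592/33 ≈ -8.3259e+5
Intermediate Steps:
S(n) = 1
u = -27467144/33 (u = (-739 + 1163)*(-1963 - 2/33) = 424*(-1963 - 2*1/33) = 424*(-1963 - 2/33) = 424*(-64781/33) = -27467144/33 ≈ -8.3234e+5)
M = 256 (M = (-17 + 1)² = (-16)² = 256)
u - M = -27467144/33 - 1*256 = -27467144/33 - 256 = -27475592/33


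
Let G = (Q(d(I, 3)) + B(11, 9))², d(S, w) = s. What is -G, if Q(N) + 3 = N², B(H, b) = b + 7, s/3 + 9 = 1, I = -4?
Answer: -346921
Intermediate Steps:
s = -24 (s = -27 + 3*1 = -27 + 3 = -24)
B(H, b) = 7 + b
d(S, w) = -24
Q(N) = -3 + N²
G = 346921 (G = ((-3 + (-24)²) + (7 + 9))² = ((-3 + 576) + 16)² = (573 + 16)² = 589² = 346921)
-G = -1*346921 = -346921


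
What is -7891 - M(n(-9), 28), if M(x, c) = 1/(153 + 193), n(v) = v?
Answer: -2730287/346 ≈ -7891.0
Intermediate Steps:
M(x, c) = 1/346
-7891 - M(n(-9), 28) = -7891 - 1*1/346 = -7891 - 1/346 = -2730287/346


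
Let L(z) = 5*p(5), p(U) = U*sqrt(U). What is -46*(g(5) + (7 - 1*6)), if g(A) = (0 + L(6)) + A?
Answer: -276 - 1150*sqrt(5) ≈ -2847.5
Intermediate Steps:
p(U) = U**(3/2)
L(z) = 25*sqrt(5) (L(z) = 5*5**(3/2) = 5*(5*sqrt(5)) = 25*sqrt(5))
g(A) = A + 25*sqrt(5) (g(A) = (0 + 25*sqrt(5)) + A = 25*sqrt(5) + A = A + 25*sqrt(5))
-46*(g(5) + (7 - 1*6)) = -46*((5 + 25*sqrt(5)) + (7 - 1*6)) = -46*((5 + 25*sqrt(5)) + (7 - 6)) = -46*((5 + 25*sqrt(5)) + 1) = -46*(6 + 25*sqrt(5)) = -276 - 1150*sqrt(5)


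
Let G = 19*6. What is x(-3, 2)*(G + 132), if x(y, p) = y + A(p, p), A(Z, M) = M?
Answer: -246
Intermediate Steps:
G = 114
x(y, p) = p + y (x(y, p) = y + p = p + y)
x(-3, 2)*(G + 132) = (2 - 3)*(114 + 132) = -1*246 = -246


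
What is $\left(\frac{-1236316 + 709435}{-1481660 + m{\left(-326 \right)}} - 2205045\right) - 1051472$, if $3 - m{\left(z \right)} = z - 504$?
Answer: $- \frac{1607445924226}{493609} \approx -3.2565 \cdot 10^{6}$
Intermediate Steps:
$m{\left(z \right)} = 507 - z$ ($m{\left(z \right)} = 3 - \left(z - 504\right) = 3 - \left(-504 + z\right) = 507 - z$)
$\left(\frac{-1236316 + 709435}{-1481660 + m{\left(-326 \right)}} - 2205045\right) - 1051472 = \left(\frac{-1236316 + 709435}{-1481660 + \left(507 - -326\right)} - 2205045\right) - 1051472 = \left(- \frac{526881}{-1481660 + \left(507 + 326\right)} - 2205045\right) - 1051472 = \left(- \frac{526881}{-1481660 + 833} - 2205045\right) - 1051472 = \left(- \frac{526881}{-1480827} - 2205045\right) - 1051472 = \left(\left(-526881\right) \left(- \frac{1}{1480827}\right) - 2205045\right) - 1051472 = \left(\frac{175627}{493609} - 2205045\right) - 1051472 = - \frac{1088429881778}{493609} - 1051472 = - \frac{1607445924226}{493609}$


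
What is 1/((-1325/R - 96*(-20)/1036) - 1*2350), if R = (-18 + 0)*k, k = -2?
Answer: -9324/22237295 ≈ -0.00041930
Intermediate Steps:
R = 36 (R = (-18 + 0)*(-2) = -18*(-2) = 36)
1/((-1325/R - 96*(-20)/1036) - 1*2350) = 1/((-1325/36 - 96*(-20)/1036) - 1*2350) = 1/((-1325*1/36 + 1920*(1/1036)) - 2350) = 1/((-1325/36 + 480/259) - 2350) = 1/(-325895/9324 - 2350) = 1/(-22237295/9324) = -9324/22237295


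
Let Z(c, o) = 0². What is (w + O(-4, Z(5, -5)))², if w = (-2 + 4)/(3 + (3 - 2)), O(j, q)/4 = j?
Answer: 961/4 ≈ 240.25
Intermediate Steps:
Z(c, o) = 0
O(j, q) = 4*j
w = ½ (w = 2/(3 + 1) = 2/4 = 2*(¼) = ½ ≈ 0.50000)
(w + O(-4, Z(5, -5)))² = (½ + 4*(-4))² = (½ - 16)² = (-31/2)² = 961/4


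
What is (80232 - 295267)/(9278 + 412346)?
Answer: -215035/421624 ≈ -0.51002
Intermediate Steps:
(80232 - 295267)/(9278 + 412346) = -215035/421624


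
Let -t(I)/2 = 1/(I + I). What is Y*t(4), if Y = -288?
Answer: 72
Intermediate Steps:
t(I) = -1/I (t(I) = -2/(I + I) = -2*1/(2*I) = -1/I)
Y*t(4) = -(-288)/4 = -288*(-¼) = 72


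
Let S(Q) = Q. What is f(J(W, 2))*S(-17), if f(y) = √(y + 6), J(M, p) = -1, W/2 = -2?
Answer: -17*√5 ≈ -38.013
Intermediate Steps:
W = -4 (W = 2*(-2) = -4)
f(y) = √(6 + y)
f(J(W, 2))*S(-17) = √(6 - 1)*(-17) = √5*(-17) = -17*√5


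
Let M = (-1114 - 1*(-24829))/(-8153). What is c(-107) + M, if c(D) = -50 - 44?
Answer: -25487/263 ≈ -96.909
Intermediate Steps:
c(D) = -94
M = -765/263 (M = (-1114 + 24829)*(-1/8153) = 23715*(-1/8153) = -765/263 ≈ -2.9087)
c(-107) + M = -94 - 765/263 = -25487/263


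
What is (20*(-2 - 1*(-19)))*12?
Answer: 4080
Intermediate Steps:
(20*(-2 - 1*(-19)))*12 = (20*(-2 + 19))*12 = (20*17)*12 = 340*12 = 4080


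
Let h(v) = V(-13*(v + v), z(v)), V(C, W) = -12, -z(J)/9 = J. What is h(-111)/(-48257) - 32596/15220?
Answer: -393200633/183617885 ≈ -2.1414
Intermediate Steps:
z(J) = -9*J
h(v) = -12
h(-111)/(-48257) - 32596/15220 = -12/(-48257) - 32596/15220 = -12*(-1/48257) - 32596*1/15220 = 12/48257 - 8149/3805 = -393200633/183617885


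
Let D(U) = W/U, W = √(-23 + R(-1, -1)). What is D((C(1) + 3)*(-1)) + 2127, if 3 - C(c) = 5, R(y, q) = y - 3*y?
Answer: 2127 - I*√21 ≈ 2127.0 - 4.5826*I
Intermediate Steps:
R(y, q) = -2*y (R(y, q) = y - 3*y = -2*y)
C(c) = -2 (C(c) = 3 - 1*5 = 3 - 5 = -2)
W = I*√21 (W = √(-23 - 2*(-1)) = √(-23 + 2) = √(-21) = I*√21 ≈ 4.5826*I)
D(U) = I*√21/U (D(U) = (I*√21)/U = I*√21/U)
D((C(1) + 3)*(-1)) + 2127 = I*√21/(((-2 + 3)*(-1))) + 2127 = I*√21/((1*(-1))) + 2127 = I*√21/(-1) + 2127 = I*√21*(-1) + 2127 = -I*√21 + 2127 = 2127 - I*√21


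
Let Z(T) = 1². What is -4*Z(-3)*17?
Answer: -68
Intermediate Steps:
Z(T) = 1
-4*Z(-3)*17 = -4*1*17 = -4*17 = -68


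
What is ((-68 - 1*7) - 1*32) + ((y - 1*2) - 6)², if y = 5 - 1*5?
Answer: -43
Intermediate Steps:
y = 0 (y = 5 - 5 = 0)
((-68 - 1*7) - 1*32) + ((y - 1*2) - 6)² = ((-68 - 1*7) - 1*32) + ((0 - 1*2) - 6)² = ((-68 - 7) - 32) + ((0 - 2) - 6)² = (-75 - 32) + (-2 - 6)² = -107 + (-8)² = -107 + 64 = -43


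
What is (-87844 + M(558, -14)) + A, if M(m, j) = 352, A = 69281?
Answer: -18211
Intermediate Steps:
(-87844 + M(558, -14)) + A = (-87844 + 352) + 69281 = -87492 + 69281 = -18211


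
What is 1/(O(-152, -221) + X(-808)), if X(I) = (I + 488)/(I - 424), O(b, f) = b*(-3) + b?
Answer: 77/23428 ≈ 0.0032867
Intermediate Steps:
O(b, f) = -2*b (O(b, f) = -3*b + b = -2*b)
X(I) = (488 + I)/(-424 + I)
1/(O(-152, -221) + X(-808)) = 1/(-2*(-152) + (488 - 808)/(-424 - 808)) = 1/(304 - 320/(-1232)) = 1/(304 - 1/1232*(-320)) = 1/(304 + 20/77) = 1/(23428/77) = 77/23428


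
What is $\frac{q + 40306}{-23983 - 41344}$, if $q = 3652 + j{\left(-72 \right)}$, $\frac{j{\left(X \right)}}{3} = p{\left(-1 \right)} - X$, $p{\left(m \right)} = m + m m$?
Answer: $- \frac{44174}{65327} \approx -0.6762$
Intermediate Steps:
$p{\left(m \right)} = m + m^{2}$
$j{\left(X \right)} = - 3 X$ ($j{\left(X \right)} = 3 \left(- (1 - 1) - X\right) = 3 \left(\left(-1\right) 0 - X\right) = 3 \left(0 - X\right) = 3 \left(- X\right) = - 3 X$)
$q = 3868$ ($q = 3652 - -216 = 3652 + 216 = 3868$)
$\frac{q + 40306}{-23983 - 41344} = \frac{3868 + 40306}{-23983 - 41344} = \frac{44174}{-65327} = 44174 \left(- \frac{1}{65327}\right) = - \frac{44174}{65327}$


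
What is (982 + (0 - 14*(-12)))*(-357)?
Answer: -410550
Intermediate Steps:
(982 + (0 - 14*(-12)))*(-357) = (982 + (0 + 168))*(-357) = (982 + 168)*(-357) = 1150*(-357) = -410550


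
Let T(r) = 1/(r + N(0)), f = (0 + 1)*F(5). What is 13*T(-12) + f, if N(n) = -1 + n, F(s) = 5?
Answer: 4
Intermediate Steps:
f = 5 (f = (0 + 1)*5 = 1*5 = 5)
T(r) = 1/(-1 + r) (T(r) = 1/(r + (-1 + 0)) = 1/(r - 1) = 1/(-1 + r))
13*T(-12) + f = 13/(-1 - 12) + 5 = 13/(-13) + 5 = 13*(-1/13) + 5 = -1 + 5 = 4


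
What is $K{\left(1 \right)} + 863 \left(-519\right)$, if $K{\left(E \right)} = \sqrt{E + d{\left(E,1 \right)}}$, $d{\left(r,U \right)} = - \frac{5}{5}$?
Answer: $-447897$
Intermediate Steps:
$d{\left(r,U \right)} = -1$ ($d{\left(r,U \right)} = \left(-5\right) \frac{1}{5} = -1$)
$K{\left(E \right)} = \sqrt{-1 + E}$ ($K{\left(E \right)} = \sqrt{E - 1} = \sqrt{-1 + E}$)
$K{\left(1 \right)} + 863 \left(-519\right) = \sqrt{-1 + 1} + 863 \left(-519\right) = \sqrt{0} - 447897 = 0 - 447897 = -447897$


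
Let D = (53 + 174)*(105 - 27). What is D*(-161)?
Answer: -2850666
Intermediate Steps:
D = 17706 (D = 227*78 = 17706)
D*(-161) = 17706*(-161) = -2850666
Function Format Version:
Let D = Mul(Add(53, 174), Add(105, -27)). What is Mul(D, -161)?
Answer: -2850666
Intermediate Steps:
D = 17706 (D = Mul(227, 78) = 17706)
Mul(D, -161) = Mul(17706, -161) = -2850666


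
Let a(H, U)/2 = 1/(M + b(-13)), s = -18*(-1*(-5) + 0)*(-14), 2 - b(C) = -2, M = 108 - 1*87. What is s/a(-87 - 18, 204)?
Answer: 15750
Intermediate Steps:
M = 21 (M = 108 - 87 = 21)
b(C) = 4 (b(C) = 2 - 1*(-2) = 2 + 2 = 4)
s = 1260 (s = -18*(5 + 0)*(-14) = -18*5*(-14) = -90*(-14) = 1260)
a(H, U) = 2/25 (a(H, U) = 2/(21 + 4) = 2/25)
s/a(-87 - 18, 204) = 1260/(2/25) = 1260*(25/2) = 15750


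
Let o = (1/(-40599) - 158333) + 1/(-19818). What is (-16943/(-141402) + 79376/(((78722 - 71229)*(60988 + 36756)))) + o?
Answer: -186217319183813563620812/1176112750636698381 ≈ -1.5833e+5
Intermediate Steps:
o = -14154811557047/89398998 (o = (-1/40599 - 158333) - 1/19818 = -6428161468/40599 - 1/19818 = -14154811557047/89398998 ≈ -1.5833e+5)
(-16943/(-141402) + 79376/(((78722 - 71229)*(60988 + 36756)))) + o = (-16943/(-141402) + 79376/(((78722 - 71229)*(60988 + 36756)))) - 14154811557047/89398998 = (-16943*(-1/141402) + 79376/((7493*97744))) - 14154811557047/89398998 = (16943/141402 + 79376/732395792) - 14154811557047/89398998 = (16943/141402 + 79376*(1/732395792)) - 14154811557047/89398998 = (16943/141402 + 121/1116457) - 14154811557047/89398998 = 18933240593/157869252714 - 14154811557047/89398998 = -186217319183813563620812/1176112750636698381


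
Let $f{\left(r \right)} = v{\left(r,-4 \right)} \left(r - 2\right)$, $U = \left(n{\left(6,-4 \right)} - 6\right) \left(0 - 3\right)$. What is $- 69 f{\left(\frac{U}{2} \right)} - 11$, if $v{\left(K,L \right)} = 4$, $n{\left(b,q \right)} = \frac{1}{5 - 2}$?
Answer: $-1805$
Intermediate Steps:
$n{\left(b,q \right)} = \frac{1}{3}$
$U = 17$ ($U = \left(\frac{1}{3} - 6\right) \left(0 - 3\right) = \left(- \frac{17}{3}\right) \left(-3\right) = 17$)
$f{\left(r \right)} = -8 + 4 r$ ($f{\left(r \right)} = 4 \left(r - 2\right) = 4 \left(-2 + r\right) = -8 + 4 r$)
$- 69 f{\left(\frac{U}{2} \right)} - 11 = - 69 \left(-8 + 4 \cdot \frac{17}{2}\right) - 11 = - 69 \left(-8 + 34\right) - 11 = \left(-69\right) 26 - 11 = -1794 - 11 = -1805$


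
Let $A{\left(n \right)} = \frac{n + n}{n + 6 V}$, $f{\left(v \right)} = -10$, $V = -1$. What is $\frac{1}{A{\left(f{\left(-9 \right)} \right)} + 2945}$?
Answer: $\frac{4}{11785} \approx 0.00033941$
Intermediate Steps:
$A{\left(n \right)} = \frac{2 n}{-6 + n}$ ($A{\left(n \right)} = \frac{n + n}{n + 6 \left(-1\right)} = \frac{2 n}{n - 6} = \frac{2 n}{-6 + n}$)
$\frac{1}{A{\left(f{\left(-9 \right)} \right)} + 2945} = \frac{1}{2 \left(-10\right) \frac{1}{-6 - 10} + 2945} = \frac{1}{2 \left(-10\right) \frac{1}{-16} + 2945} = \frac{1}{2 \left(-10\right) \left(- \frac{1}{16}\right) + 2945} = \frac{1}{\frac{5}{4} + 2945} = \frac{1}{\frac{11785}{4}} = \frac{4}{11785}$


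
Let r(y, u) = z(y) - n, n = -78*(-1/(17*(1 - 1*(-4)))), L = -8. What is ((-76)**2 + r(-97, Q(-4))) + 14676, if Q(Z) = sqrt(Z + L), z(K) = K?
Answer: 1730097/85 ≈ 20354.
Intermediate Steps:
Q(Z) = sqrt(-8 + Z) (Q(Z) = sqrt(Z - 8) = sqrt(-8 + Z))
n = 78/85 (n = -78*(-1/(17*(1 + 4))) = -78/((-17*5)) = -78/(-85) = -78*(-1/85) = 78/85 ≈ 0.91765)
r(y, u) = -78/85 + y (r(y, u) = y - 1*78/85 = y - 78/85 = -78/85 + y)
((-76)**2 + r(-97, Q(-4))) + 14676 = ((-76)**2 + (-78/85 - 97)) + 14676 = (5776 - 8323/85) + 14676 = 482637/85 + 14676 = 1730097/85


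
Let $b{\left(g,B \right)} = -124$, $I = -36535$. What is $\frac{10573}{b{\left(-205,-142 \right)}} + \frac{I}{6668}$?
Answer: $- \frac{4689444}{51677} \approx -90.745$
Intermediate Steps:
$\frac{10573}{b{\left(-205,-142 \right)}} + \frac{I}{6668} = \frac{10573}{-124} - \frac{36535}{6668} = 10573 \left(- \frac{1}{124}\right) - \frac{36535}{6668} = - \frac{10573}{124} - \frac{36535}{6668} = - \frac{4689444}{51677}$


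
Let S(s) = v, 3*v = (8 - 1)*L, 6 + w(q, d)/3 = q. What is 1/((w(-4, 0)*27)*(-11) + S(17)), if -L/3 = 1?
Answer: 1/8903 ≈ 0.00011232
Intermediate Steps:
L = -3 (L = -3*1 = -3)
w(q, d) = -18 + 3*q
v = -7 (v = ((8 - 1)*(-3))/3 = (7*(-3))/3 = (⅓)*(-21) = -7)
S(s) = -7
1/((w(-4, 0)*27)*(-11) + S(17)) = 1/(((-18 + 3*(-4))*27)*(-11) - 7) = 1/(((-18 - 12)*27)*(-11) - 7) = 1/(-30*27*(-11) - 7) = 1/(-810*(-11) - 7) = 1/(8910 - 7) = 1/8903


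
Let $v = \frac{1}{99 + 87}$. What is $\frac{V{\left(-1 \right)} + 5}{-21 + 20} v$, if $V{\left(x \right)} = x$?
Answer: $- \frac{2}{93} \approx -0.021505$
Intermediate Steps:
$v = \frac{1}{186} \approx 0.0053763$
$\frac{V{\left(-1 \right)} + 5}{-21 + 20} v = \frac{-1 + 5}{-21 + 20} \cdot \frac{1}{186} = \frac{4}{-1} \cdot \frac{1}{186} = 4 \left(-1\right) \frac{1}{186} = \left(-4\right) \frac{1}{186} = - \frac{2}{93}$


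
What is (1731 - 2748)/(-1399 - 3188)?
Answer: 339/1529 ≈ 0.22171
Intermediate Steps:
(1731 - 2748)/(-1399 - 3188) = -1017/(-4587) = -1017*(-1/4587) = 339/1529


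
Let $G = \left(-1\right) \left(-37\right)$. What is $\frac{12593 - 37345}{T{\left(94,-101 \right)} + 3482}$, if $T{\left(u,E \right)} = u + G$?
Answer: $- \frac{24752}{3613} \approx -6.8508$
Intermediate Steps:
$G = 37$
$T{\left(u,E \right)} = 37 + u$ ($T{\left(u,E \right)} = u + 37 = 37 + u$)
$\frac{12593 - 37345}{T{\left(94,-101 \right)} + 3482} = \frac{12593 - 37345}{\left(37 + 94\right) + 3482} = - \frac{24752}{131 + 3482} = - \frac{24752}{3613}$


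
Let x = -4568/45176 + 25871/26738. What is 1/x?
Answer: 150989486/130826139 ≈ 1.1541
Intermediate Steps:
x = 130826139/150989486 (x = -4568*1/45176 + 25871*(1/26738) = -571/5647 + 25871/26738 = 130826139/150989486 ≈ 0.86646)
1/x = 1/(130826139/150989486) = 150989486/130826139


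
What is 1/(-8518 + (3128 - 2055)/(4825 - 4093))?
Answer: -732/6234103 ≈ -0.00011742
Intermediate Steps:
1/(-8518 + (3128 - 2055)/(4825 - 4093)) = 1/(-8518 + 1073/732) = 1/(-6234103/732) = -732/6234103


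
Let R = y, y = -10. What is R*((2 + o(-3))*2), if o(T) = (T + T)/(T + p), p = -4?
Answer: -400/7 ≈ -57.143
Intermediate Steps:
o(T) = 2*T/(-4 + T) (o(T) = (T + T)/(T - 4) = (2*T)/(-4 + T) = 2*T/(-4 + T))
R = -10
R*((2 + o(-3))*2) = -10*(2 + 2*(-3)/(-4 - 3))*2 = -10*(2 + 2*(-3)/(-7))*2 = -10*(2 + 2*(-3)*(-⅐))*2 = -10*(2 + 6/7)*2 = -200*2/7 = -10*40/7 = -400/7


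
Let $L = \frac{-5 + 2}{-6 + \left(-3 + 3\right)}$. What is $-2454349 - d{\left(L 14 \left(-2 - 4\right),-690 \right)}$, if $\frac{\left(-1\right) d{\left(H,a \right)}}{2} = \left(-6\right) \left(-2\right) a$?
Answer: $-2470909$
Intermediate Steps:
$L = \frac{1}{2}$ ($L = - \frac{3}{-6 + 0} = - \frac{3}{-6} = \left(-3\right) \left(- \frac{1}{6}\right) = \frac{1}{2} \approx 0.5$)
$d{\left(H,a \right)} = - 24 a$ ($d{\left(H,a \right)} = - 2 \left(-6\right) \left(-2\right) a = - 2 \cdot 12 a = - 24 a$)
$-2454349 - d{\left(L 14 \left(-2 - 4\right),-690 \right)} = -2454349 - \left(-24\right) \left(-690\right) = -2454349 - 16560 = -2470909$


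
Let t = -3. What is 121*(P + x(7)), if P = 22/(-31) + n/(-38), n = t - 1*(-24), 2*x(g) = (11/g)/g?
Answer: -4016232/28861 ≈ -139.16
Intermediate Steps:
x(g) = 11/(2*g²) (x(g) = ((11/g)/g)/2 = (11/g²)/2 = 11/(2*g²))
n = 21 (n = -3 - 1*(-24) = -3 + 24 = 21)
P = -1487/1178 (P = 22/(-31) + 21/(-38) = 22*(-1/31) + 21*(-1/38) = -22/31 - 21/38 = -1487/1178 ≈ -1.2623)
121*(P + x(7)) = 121*(-1487/1178 + (11/2)/7²) = 121*(-1487/1178 + (11/2)*(1/49)) = 121*(-1487/1178 + 11/98) = 121*(-33192/28861) = -4016232/28861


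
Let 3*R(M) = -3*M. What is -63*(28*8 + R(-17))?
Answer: -15183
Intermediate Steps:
R(M) = -M (R(M) = (-3*M)/3 = -M)
-63*(28*8 + R(-17)) = -63*(28*8 - 1*(-17)) = -63*(224 + 17) = -63*241 = -15183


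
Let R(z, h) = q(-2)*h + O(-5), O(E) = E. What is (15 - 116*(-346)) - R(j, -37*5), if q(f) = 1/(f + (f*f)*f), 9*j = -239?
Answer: 80275/2 ≈ 40138.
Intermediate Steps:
j = -239/9 (j = (⅑)*(-239) = -239/9 ≈ -26.556)
q(f) = 1/(f + f³) (q(f) = 1/(f + f²*f) = 1/(f + f³))
R(z, h) = -5 - h/10 (R(z, h) = h/(-2 + (-2)³) - 5 = h/(-2 - 8) - 5 = h/(-10) - 5 = -h/10 - 5 = -5 - h/10)
(15 - 116*(-346)) - R(j, -37*5) = (15 - 116*(-346)) - (-5 - (-37)*5/10) = (15 + 40136) - (-5 - ⅒*(-185)) = 40151 - (-5 + 37/2) = 40151 - 1*27/2 = 40151 - 27/2 = 80275/2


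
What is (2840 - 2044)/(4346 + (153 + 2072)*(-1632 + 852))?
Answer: -398/865577 ≈ -0.00045981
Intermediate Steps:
(2840 - 2044)/(4346 + (153 + 2072)*(-1632 + 852)) = 796/(4346 + 2225*(-780)) = 796/(4346 - 1735500) = 796/(-1731154) = 796*(-1/1731154) = -398/865577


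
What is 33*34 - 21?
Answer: 1101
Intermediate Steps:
33*34 - 21 = 1122 - 21 = 1101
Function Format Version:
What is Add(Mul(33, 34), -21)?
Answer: 1101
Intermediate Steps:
Add(Mul(33, 34), -21) = Add(1122, -21) = 1101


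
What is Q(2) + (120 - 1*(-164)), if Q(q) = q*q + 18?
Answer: 306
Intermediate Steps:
Q(q) = 18 + q**2 (Q(q) = q**2 + 18 = 18 + q**2)
Q(2) + (120 - 1*(-164)) = (18 + 2**2) + (120 - 1*(-164)) = (18 + 4) + (120 + 164) = 22 + 284 = 306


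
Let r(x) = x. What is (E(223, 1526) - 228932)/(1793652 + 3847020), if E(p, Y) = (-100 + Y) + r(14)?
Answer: -56873/1410168 ≈ -0.040331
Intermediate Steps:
E(p, Y) = -86 + Y (E(p, Y) = (-100 + Y) + 14 = -86 + Y)
(E(223, 1526) - 228932)/(1793652 + 3847020) = ((-86 + 1526) - 228932)/(1793652 + 3847020) = (1440 - 228932)/5640672 = -227492*1/5640672 = -56873/1410168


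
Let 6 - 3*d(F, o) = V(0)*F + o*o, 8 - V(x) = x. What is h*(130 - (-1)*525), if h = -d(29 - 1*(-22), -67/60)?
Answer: 190171259/2160 ≈ 88042.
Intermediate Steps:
V(x) = 8 - x
d(F, o) = 2 - 8*F/3 - o²/3 (d(F, o) = 2 - ((8 - 1*0)*F + o*o)/3 = 2 - ((8 + 0)*F + o²)/3 = 2 - (8*F + o²)/3 = 2 - (o² + 8*F)/3 = 2 + (-8*F/3 - o²/3) = 2 - 8*F/3 - o²/3)
h = 1451689/10800 (h = -(2 - 8*(29 - 1*(-22))/3 - (-67/60)²/3) = -(2 - 8*(29 + 22)/3 - (-67*1/60)²/3) = -(2 - 8/3*51 - (-67/60)²/3) = -(2 - 136 - ⅓*4489/3600) = -(2 - 136 - 4489/10800) = -1*(-1451689/10800) = 1451689/10800 ≈ 134.42)
h*(130 - (-1)*525) = 1451689*(130 - (-1)*525)/10800 = 1451689*(130 - 1*(-525))/10800 = 1451689*(130 + 525)/10800 = (1451689/10800)*655 = 190171259/2160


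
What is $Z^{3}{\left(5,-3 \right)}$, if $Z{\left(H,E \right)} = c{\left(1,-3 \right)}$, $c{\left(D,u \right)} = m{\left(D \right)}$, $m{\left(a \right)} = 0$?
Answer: $0$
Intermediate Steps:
$c{\left(D,u \right)} = 0$
$Z{\left(H,E \right)} = 0$
$Z^{3}{\left(5,-3 \right)} = 0^{3} = 0$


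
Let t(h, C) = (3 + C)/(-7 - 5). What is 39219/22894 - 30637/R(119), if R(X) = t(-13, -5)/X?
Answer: -500802044073/22894 ≈ -2.1875e+7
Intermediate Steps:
t(h, C) = -¼ - C/12 (t(h, C) = (3 + C)/(-12) = (3 + C)*(-1/12) = -¼ - C/12)
R(X) = 1/(6*X) (R(X) = (-¼ - 1/12*(-5))/X = (-¼ + 5/12)/X = 1/(6*X))
39219/22894 - 30637/R(119) = 39219/22894 - 30637/((⅙)/119) = 39219*(1/22894) - 30637/((⅙)*(1/119)) = 39219/22894 - 30637/1/714 = 39219/22894 - 30637*714 = 39219/22894 - 21874818 = -500802044073/22894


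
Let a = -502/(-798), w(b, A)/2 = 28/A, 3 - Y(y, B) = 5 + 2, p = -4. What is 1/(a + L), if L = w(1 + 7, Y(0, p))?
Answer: -399/5335 ≈ -0.074789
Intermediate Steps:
Y(y, B) = -4 (Y(y, B) = 3 - (5 + 2) = 3 - 1*7 = 3 - 7 = -4)
w(b, A) = 56/A (w(b, A) = 2*(28/A) = 56/A)
a = 251/399 (a = -502*(-1/798) = 251/399 ≈ 0.62907)
L = -14 (L = 56/(-4) = 56*(-1/4) = -14)
1/(a + L) = 1/(251/399 - 14) = 1/(-5335/399) = -399/5335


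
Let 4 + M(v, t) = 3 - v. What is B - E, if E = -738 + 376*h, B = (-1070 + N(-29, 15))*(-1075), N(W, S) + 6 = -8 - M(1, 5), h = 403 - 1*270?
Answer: 1113880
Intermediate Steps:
h = 133 (h = 403 - 270 = 133)
M(v, t) = -1 - v (M(v, t) = -4 + (3 - v) = -1 - v)
N(W, S) = -12 (N(W, S) = -6 + (-8 - (-1 - 1*1)) = -6 + (-8 - (-1 - 1)) = -6 + (-8 - 1*(-2)) = -6 + (-8 + 2) = -6 - 6 = -12)
B = 1163150 (B = (-1070 - 12)*(-1075) = -1082*(-1075) = 1163150)
E = 49270 (E = -738 + 376*133 = -738 + 50008 = 49270)
B - E = 1163150 - 1*49270 = 1163150 - 49270 = 1113880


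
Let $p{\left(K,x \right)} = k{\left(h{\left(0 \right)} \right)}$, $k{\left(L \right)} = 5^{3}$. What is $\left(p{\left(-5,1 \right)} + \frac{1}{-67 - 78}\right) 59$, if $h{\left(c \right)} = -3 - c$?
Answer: $\frac{1069316}{145} \approx 7374.6$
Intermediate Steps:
$k{\left(L \right)} = 125$
$p{\left(K,x \right)} = 125$
$\left(p{\left(-5,1 \right)} + \frac{1}{-67 - 78}\right) 59 = \left(125 + \frac{1}{-67 - 78}\right) 59 = \left(125 + \frac{1}{-145}\right) 59 = \left(125 - \frac{1}{145}\right) 59 = \frac{18124}{145} \cdot 59 = \frac{1069316}{145}$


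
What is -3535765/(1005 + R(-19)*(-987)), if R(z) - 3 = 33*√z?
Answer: 461063756/1344023781 - 2559186707*I*√19/448007927 ≈ 0.34305 - 24.9*I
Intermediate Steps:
R(z) = 3 + 33*√z
-3535765/(1005 + R(-19)*(-987)) = -3535765/(1005 + (3 + 33*√(-19))*(-987)) = -3535765/(1005 + (3 + 33*(I*√19))*(-987)) = -3535765/(1005 + (3 + 33*I*√19)*(-987)) = -3535765/(1005 + (-2961 - 32571*I*√19)) = -3535765/(-1956 - 32571*I*√19)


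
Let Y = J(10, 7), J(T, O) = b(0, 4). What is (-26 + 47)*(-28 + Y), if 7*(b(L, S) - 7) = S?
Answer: -429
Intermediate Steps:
b(L, S) = 7 + S/7
J(T, O) = 53/7 (J(T, O) = 7 + (⅐)*4 = 7 + 4/7 = 53/7)
Y = 53/7 ≈ 7.5714
(-26 + 47)*(-28 + Y) = (-26 + 47)*(-28 + 53/7) = 21*(-143/7) = -429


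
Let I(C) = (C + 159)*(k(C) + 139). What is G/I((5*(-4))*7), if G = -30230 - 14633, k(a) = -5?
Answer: -44863/2546 ≈ -17.621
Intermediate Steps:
I(C) = 21306 + 134*C (I(C) = (C + 159)*(-5 + 139) = (159 + C)*134 = 21306 + 134*C)
G = -44863
G/I((5*(-4))*7) = -44863/(21306 + 134*((5*(-4))*7)) = -44863/(21306 + 134*(-20*7)) = -44863/(21306 + 134*(-140)) = -44863/(21306 - 18760) = -44863/2546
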